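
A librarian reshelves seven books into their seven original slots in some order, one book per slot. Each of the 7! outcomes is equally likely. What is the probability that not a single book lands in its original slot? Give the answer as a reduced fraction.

Favorable outcomes: !7 = 1854.
Total outcomes: 7! = 5040.
Probability = 1854/5040 = 103/280.

103/280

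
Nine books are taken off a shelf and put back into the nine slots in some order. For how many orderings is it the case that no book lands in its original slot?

Recurrence: !9 = 8·(!8 + !7).
!9 = 8·(14833 + 1854) = 8·16687 = 133496

133496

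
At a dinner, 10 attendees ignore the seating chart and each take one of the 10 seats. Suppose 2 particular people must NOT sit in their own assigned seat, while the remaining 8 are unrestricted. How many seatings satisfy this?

2943360

Inclusion-exclusion on the 2 forbidden self-matches:
Σ_{j=0}^{2} (-1)^j C(2,j)(10-j)!
= C(2,0)·10! - C(2,1)·9! + C(2,2)·8!
= 3628800 - 725760 + 40320
= 2943360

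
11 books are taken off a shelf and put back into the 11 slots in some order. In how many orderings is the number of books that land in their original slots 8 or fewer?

39916744

Sum C(11,i)·!(11-i) for i = 0..8:
  i=0: C(11,0)·!11 = 1·14684570 = 14684570
  i=1: C(11,1)·!10 = 11·1334961 = 14684571
  i=2: C(11,2)·!9 = 55·133496 = 7342280
  i=3: C(11,3)·!8 = 165·14833 = 2447445
  i=4: C(11,4)·!7 = 330·1854 = 611820
  i=5: C(11,5)·!6 = 462·265 = 122430
  i=6: C(11,6)·!5 = 462·44 = 20328
  i=7: C(11,7)·!4 = 330·9 = 2970
  i=8: C(11,8)·!3 = 165·2 = 330
Total = 39916744.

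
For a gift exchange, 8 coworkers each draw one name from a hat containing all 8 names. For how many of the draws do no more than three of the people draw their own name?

39549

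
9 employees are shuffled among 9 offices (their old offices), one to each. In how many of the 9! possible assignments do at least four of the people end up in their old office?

# with exactly i fixed is C(9,i)·!(9-i); sum over i=4..9:
  i=4: C(9,4)·!5 = 126·44 = 5544
  i=5: C(9,5)·!4 = 126·9 = 1134
  i=6: C(9,6)·!3 = 84·2 = 168
  i=7: C(9,7)·!2 = 36·1 = 36
  i=8: C(9,8)·!1 = 9·0 = 0
  i=9: C(9,9)·!0 = 1·1 = 1
Total = 6883.

6883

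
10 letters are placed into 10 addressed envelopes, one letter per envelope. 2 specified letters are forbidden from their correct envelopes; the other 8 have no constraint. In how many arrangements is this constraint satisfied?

Let A_j be the event that the j-th constrained one is fixed. By inclusion-exclusion over the 2 events:
Σ_{j=0}^{2} (-1)^j C(2,j)(10-j)!
= C(2,0)·10! - C(2,1)·9! + C(2,2)·8!
= 3628800 - 725760 + 40320
= 2943360

2943360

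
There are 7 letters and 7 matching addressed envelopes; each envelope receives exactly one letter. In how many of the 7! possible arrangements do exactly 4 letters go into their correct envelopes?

Pick the 4 fixed positions: C(7,4) = 35 ways.
The remaining 3 must be deranged: !3 = 2.
Total: 35 × 2 = 70.

70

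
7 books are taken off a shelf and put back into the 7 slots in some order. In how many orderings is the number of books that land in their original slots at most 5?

5039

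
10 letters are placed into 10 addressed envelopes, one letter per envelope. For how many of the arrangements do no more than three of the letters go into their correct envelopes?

3559886

# with exactly i fixed is C(10,i)·!(10-i); sum over i=0..3:
  i=0: C(10,0)·!10 = 1·1334961 = 1334961
  i=1: C(10,1)·!9 = 10·133496 = 1334960
  i=2: C(10,2)·!8 = 45·14833 = 667485
  i=3: C(10,3)·!7 = 120·1854 = 222480
Total = 3559886.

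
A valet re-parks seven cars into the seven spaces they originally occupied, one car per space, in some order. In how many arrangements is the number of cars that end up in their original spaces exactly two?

Choose which 2 of the 7 are fixed: C(7,2) = 21.
The remaining 5 must be deranged: !5 = 44.
Total: 21 × 44 = 924.

924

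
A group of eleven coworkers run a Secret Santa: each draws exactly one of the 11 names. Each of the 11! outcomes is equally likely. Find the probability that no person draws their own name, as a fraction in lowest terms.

1468457/3991680

Favorable outcomes: !11 = 14684570.
Total outcomes: 11! = 39916800.
Probability = 14684570/39916800 = 1468457/3991680.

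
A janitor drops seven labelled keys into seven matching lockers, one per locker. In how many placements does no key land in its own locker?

1854

By inclusion-exclusion, !7 = Σ (-1)^k · 7!/k! for k=0..7
= 7! - 7!/1! + 7!/2! - 7!/3! + 7!/4! - 7!/5! + 7!/6! - 7!/7!
= 5040 - 5040 + 2520 - 840 + 210 - 42 + 7 - 1
= 1854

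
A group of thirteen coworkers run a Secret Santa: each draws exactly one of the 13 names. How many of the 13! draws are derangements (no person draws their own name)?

2290792932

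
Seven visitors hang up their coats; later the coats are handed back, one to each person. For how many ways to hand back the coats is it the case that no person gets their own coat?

1854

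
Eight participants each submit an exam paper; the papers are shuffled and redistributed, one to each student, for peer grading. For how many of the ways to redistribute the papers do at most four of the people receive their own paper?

40179

# with exactly i fixed is C(8,i)·!(8-i); sum over i=0..4:
  i=0: C(8,0)·!8 = 1·14833 = 14833
  i=1: C(8,1)·!7 = 8·1854 = 14832
  i=2: C(8,2)·!6 = 28·265 = 7420
  i=3: C(8,3)·!5 = 56·44 = 2464
  i=4: C(8,4)·!4 = 70·9 = 630
Total = 40179.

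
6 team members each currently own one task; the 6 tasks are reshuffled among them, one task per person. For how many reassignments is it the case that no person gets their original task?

265

!6 = 6! · Σ_{k=0}^{6} (-1)^k/k!
= 6! - 6!/1! + 6!/2! - 6!/3! + 6!/4! - 6!/5! + 6!/6!
= 720 - 720 + 360 - 120 + 30 - 6 + 1
= 265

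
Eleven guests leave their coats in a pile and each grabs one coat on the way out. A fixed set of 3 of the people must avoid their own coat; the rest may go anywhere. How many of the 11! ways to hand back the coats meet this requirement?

Inclusion-exclusion on the 3 forbidden self-matches:
Σ_{j=0}^{3} (-1)^j C(3,j)(11-j)!
= C(3,0)·11! - C(3,1)·10! + C(3,2)·9! - C(3,3)·8!
= 39916800 - 10886400 + 1088640 - 40320
= 30078720

30078720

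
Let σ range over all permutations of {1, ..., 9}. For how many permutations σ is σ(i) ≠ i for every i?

133496

The number of derangements of 9 is !9 = Σ_{k=0}^{9} (-1)^k·9!/k!
= 9! - 9!/1! + 9!/2! - 9!/3! + 9!/4! - 9!/5! + 9!/6! - 9!/7! + 9!/8! - 9!/9!
= 362880 - 362880 + 181440 - 60480 + 15120 - 3024 + 504 - 72 + 9 - 1
= 133496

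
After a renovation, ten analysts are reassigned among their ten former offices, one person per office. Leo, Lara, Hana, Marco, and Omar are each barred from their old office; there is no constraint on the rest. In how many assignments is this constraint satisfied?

Inclusion-exclusion on the 5 forbidden self-matches:
Σ_{j=0}^{5} (-1)^j C(5,j)(10-j)!
= C(5,0)·10! - C(5,1)·9! + C(5,2)·8! - C(5,3)·7! + C(5,4)·6! - C(5,5)·5!
= 3628800 - 1814400 + 403200 - 50400 + 3600 - 120
= 2170680

2170680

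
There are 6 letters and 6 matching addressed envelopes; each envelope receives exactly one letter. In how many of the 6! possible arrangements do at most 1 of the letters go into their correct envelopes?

# with exactly i fixed is C(6,i)·!(6-i); sum over i=0..1:
  i=0: C(6,0)·!6 = 1·265 = 265
  i=1: C(6,1)·!5 = 6·44 = 264
Total = 529.

529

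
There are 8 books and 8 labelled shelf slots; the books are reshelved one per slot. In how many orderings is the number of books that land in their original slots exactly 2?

7420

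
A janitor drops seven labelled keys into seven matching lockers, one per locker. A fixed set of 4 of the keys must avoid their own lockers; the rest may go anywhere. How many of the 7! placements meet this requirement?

2790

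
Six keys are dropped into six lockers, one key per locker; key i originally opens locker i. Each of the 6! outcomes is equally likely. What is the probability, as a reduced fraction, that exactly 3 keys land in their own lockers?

Favorable outcomes: C(6,3)·!3 = 20·2 = 40.
Total outcomes: 6! = 720.
Probability = 40/720 = 1/18.

1/18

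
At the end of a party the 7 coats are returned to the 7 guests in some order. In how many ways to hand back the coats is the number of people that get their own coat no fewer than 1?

3186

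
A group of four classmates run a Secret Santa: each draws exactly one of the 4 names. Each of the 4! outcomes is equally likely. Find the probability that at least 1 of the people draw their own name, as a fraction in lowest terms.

Favorable outcomes: Σ_{i≥1} C(4,i)·!(4-i) = 4·2 + 6·1 + 4·0 + 1·1 = 15.
Total outcomes: 4! = 24.
Probability = 15/24 = 5/8.

5/8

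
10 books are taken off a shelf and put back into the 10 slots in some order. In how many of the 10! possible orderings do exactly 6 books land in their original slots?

Pick the 6 fixed positions: C(10,6) = 210 ways.
The other 4 form a derangement: !4 = 9.
Total: 210 × 9 = 1890.

1890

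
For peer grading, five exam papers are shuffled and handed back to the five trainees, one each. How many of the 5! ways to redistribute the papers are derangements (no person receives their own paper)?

The number of derangements of 5 is !5 = Σ_{k=0}^{5} (-1)^k·5!/k!
= 5! - 5!/1! + 5!/2! - 5!/3! + 5!/4! - 5!/5!
= 120 - 120 + 60 - 20 + 5 - 1
= 44

44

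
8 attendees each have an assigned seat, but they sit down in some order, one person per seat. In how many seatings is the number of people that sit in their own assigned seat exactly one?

14832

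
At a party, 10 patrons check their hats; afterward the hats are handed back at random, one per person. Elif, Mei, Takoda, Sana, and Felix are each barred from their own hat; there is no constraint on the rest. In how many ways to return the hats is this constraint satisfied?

2170680

Inclusion-exclusion on the 5 forbidden self-matches:
Σ_{j=0}^{5} (-1)^j C(5,j)(10-j)!
= C(5,0)·10! - C(5,1)·9! + C(5,2)·8! - C(5,3)·7! + C(5,4)·6! - C(5,5)·5!
= 3628800 - 1814400 + 403200 - 50400 + 3600 - 120
= 2170680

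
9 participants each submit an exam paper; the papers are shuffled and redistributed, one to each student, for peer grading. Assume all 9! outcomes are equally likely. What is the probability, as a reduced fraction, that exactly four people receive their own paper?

11/720

Favorable outcomes: C(9,4)·!5 = 126·44 = 5544.
Total outcomes: 9! = 362880.
Probability = 5544/362880 = 11/720.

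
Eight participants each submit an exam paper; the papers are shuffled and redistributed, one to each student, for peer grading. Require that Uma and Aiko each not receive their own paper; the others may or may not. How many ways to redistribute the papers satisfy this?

Let A_j be the event that the j-th constrained one is fixed. By inclusion-exclusion over the 2 events:
Σ_{j=0}^{2} (-1)^j C(2,j)(8-j)!
= C(2,0)·8! - C(2,1)·7! + C(2,2)·6!
= 40320 - 10080 + 720
= 30960

30960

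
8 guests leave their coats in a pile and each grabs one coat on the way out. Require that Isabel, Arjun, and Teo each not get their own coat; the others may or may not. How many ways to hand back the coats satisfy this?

Let A_j be the event that the j-th constrained one is fixed. By inclusion-exclusion over the 3 events:
Σ_{j=0}^{3} (-1)^j C(3,j)(8-j)!
= C(3,0)·8! - C(3,1)·7! + C(3,2)·6! - C(3,3)·5!
= 40320 - 15120 + 2160 - 120
= 27240

27240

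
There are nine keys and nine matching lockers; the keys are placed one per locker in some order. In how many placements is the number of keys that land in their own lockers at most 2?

# with exactly i fixed is C(9,i)·!(9-i); sum over i=0..2:
  i=0: C(9,0)·!9 = 1·133496 = 133496
  i=1: C(9,1)·!8 = 9·14833 = 133497
  i=2: C(9,2)·!7 = 36·1854 = 66744
Total = 333737.

333737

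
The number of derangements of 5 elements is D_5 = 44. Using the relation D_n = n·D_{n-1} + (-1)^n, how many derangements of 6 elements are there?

265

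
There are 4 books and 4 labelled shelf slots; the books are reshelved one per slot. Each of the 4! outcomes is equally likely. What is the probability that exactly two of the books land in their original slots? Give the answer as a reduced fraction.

1/4

Favorable outcomes: C(4,2)·!2 = 6·1 = 6.
Total outcomes: 4! = 24.
Probability = 6/24 = 1/4.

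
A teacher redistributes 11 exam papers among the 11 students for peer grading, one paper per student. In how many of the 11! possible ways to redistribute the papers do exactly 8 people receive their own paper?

330

Pick the 8 fixed positions: C(11,8) = 165 ways.
The other 3 form a derangement: !3 = 2.
Total: 165 × 2 = 330.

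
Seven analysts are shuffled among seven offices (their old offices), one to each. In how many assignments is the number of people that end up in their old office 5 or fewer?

5039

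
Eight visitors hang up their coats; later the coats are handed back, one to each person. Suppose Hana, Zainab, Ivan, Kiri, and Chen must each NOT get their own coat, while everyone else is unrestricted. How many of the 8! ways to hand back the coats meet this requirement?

Let A_j be the event that the j-th constrained one is fixed. By inclusion-exclusion over the 5 events:
Σ_{j=0}^{5} (-1)^j C(5,j)(8-j)!
= C(5,0)·8! - C(5,1)·7! + C(5,2)·6! - C(5,3)·5! + C(5,4)·4! - C(5,5)·3!
= 40320 - 25200 + 7200 - 1200 + 120 - 6
= 21234

21234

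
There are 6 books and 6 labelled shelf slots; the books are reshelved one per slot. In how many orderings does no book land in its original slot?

Recurrence: !6 = 5·(!5 + !4).
!6 = 5·(44 + 9) = 5·53 = 265

265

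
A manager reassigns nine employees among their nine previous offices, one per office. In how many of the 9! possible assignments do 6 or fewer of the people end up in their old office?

Sum C(9,i)·!(9-i) for i = 0..6:
  i=0: C(9,0)·!9 = 1·133496 = 133496
  i=1: C(9,1)·!8 = 9·14833 = 133497
  i=2: C(9,2)·!7 = 36·1854 = 66744
  i=3: C(9,3)·!6 = 84·265 = 22260
  i=4: C(9,4)·!5 = 126·44 = 5544
  i=5: C(9,5)·!4 = 126·9 = 1134
  i=6: C(9,6)·!3 = 84·2 = 168
Total = 362843.

362843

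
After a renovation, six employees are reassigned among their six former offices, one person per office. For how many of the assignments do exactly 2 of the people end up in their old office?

135

Pick the 2 fixed positions: C(6,2) = 15 ways.
The remaining 4 must be deranged: !4 = 9.
Total: 15 × 9 = 135.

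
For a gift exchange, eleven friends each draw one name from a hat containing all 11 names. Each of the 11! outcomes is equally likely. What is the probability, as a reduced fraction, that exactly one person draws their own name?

16481/44800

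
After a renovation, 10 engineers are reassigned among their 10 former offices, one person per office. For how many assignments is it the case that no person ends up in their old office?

The number of derangements of 10 is !10 = Σ_{k=0}^{10} (-1)^k·10!/k!
= 10! - 10!/1! + 10!/2! - 10!/3! + 10!/4! - 10!/5! + 10!/6! - 10!/7! + 10!/8! - 10!/9! + 10!/10!
= 3628800 - 3628800 + 1814400 - 604800 + 151200 - 30240 + 5040 - 720 + 90 - 10 + 1
= 1334961

1334961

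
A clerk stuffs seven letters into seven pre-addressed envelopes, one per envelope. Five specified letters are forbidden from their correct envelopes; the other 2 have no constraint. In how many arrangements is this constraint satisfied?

Let A_j be the event that the j-th constrained one is fixed. By inclusion-exclusion over the 5 events:
Σ_{j=0}^{5} (-1)^j C(5,j)(7-j)!
= C(5,0)·7! - C(5,1)·6! + C(5,2)·5! - C(5,3)·4! + C(5,4)·3! - C(5,5)·2!
= 5040 - 3600 + 1200 - 240 + 30 - 2
= 2428

2428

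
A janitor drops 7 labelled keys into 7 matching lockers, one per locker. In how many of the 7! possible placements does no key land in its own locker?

1854

The number of derangements of 7 is !7 = Σ_{k=0}^{7} (-1)^k·7!/k!
= 7! - 7!/1! + 7!/2! - 7!/3! + 7!/4! - 7!/5! + 7!/6! - 7!/7!
= 5040 - 5040 + 2520 - 840 + 210 - 42 + 7 - 1
= 1854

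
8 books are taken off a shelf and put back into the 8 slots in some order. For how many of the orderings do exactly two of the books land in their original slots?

Pick the 2 fixed positions: C(8,2) = 28 ways.
The remaining 6 must be deranged: !6 = 265.
Total: 28 × 265 = 7420.

7420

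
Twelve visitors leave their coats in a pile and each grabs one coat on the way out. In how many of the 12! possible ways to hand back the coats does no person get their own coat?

Recurrence: !12 = 12·!11 + (-1)^12.
!12 = 12·14684570 + 1 = 176214841

176214841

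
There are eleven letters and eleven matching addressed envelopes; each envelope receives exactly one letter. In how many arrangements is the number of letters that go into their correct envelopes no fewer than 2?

# with exactly i fixed is C(11,i)·!(11-i); sum over i=2..11:
  i=2: C(11,2)·!9 = 55·133496 = 7342280
  i=3: C(11,3)·!8 = 165·14833 = 2447445
  i=4: C(11,4)·!7 = 330·1854 = 611820
  i=5: C(11,5)·!6 = 462·265 = 122430
  i=6: C(11,6)·!5 = 462·44 = 20328
  i=7: C(11,7)·!4 = 330·9 = 2970
  i=8: C(11,8)·!3 = 165·2 = 330
  i=9: C(11,9)·!2 = 55·1 = 55
  i=10: C(11,10)·!1 = 11·0 = 0
  i=11: C(11,11)·!0 = 1·1 = 1
Total = 10547659.

10547659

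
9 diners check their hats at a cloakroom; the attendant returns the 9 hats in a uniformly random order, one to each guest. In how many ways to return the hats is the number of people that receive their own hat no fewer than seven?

Sum C(9,i)·!(9-i) for i = 7..9:
  i=7: C(9,7)·!2 = 36·1 = 36
  i=8: C(9,8)·!1 = 9·0 = 0
  i=9: C(9,9)·!0 = 1·1 = 1
Total = 37.

37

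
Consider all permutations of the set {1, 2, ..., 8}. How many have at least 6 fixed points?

# with exactly i fixed is C(8,i)·!(8-i); sum over i=6..8:
  i=6: C(8,6)·!2 = 28·1 = 28
  i=7: C(8,7)·!1 = 8·0 = 0
  i=8: C(8,8)·!0 = 1·1 = 1
Total = 29.

29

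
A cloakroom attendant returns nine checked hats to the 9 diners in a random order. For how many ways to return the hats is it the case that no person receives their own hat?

The subfactorial !9 = [9!/e] (nearest integer).
9! = 362880, and 362880/e ≈ 133496.09, so !9 = 133496.

133496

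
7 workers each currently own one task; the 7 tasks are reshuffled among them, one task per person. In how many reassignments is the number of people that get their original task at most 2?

# with exactly i fixed is C(7,i)·!(7-i); sum over i=0..2:
  i=0: C(7,0)·!7 = 1·1854 = 1854
  i=1: C(7,1)·!6 = 7·265 = 1855
  i=2: C(7,2)·!5 = 21·44 = 924
Total = 4633.

4633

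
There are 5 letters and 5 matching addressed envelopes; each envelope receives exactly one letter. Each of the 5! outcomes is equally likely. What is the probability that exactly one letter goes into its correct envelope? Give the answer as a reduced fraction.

Favorable outcomes: C(5,1)·!4 = 5·9 = 45.
Total outcomes: 5! = 120.
Probability = 45/120 = 3/8.

3/8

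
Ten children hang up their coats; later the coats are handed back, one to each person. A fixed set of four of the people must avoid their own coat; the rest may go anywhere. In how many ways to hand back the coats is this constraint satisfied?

Let A_j be the event that the j-th constrained one is fixed. By inclusion-exclusion over the 4 events:
Σ_{j=0}^{4} (-1)^j C(4,j)(10-j)!
= C(4,0)·10! - C(4,1)·9! + C(4,2)·8! - C(4,3)·7! + C(4,4)·6!
= 3628800 - 1451520 + 241920 - 20160 + 720
= 2399760

2399760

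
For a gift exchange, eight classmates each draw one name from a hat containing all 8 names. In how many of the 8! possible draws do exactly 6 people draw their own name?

28

Choose which 6 of the 8 are fixed: C(8,6) = 28.
The remaining 2 must be deranged: !2 = 1.
Total: 28 × 1 = 28.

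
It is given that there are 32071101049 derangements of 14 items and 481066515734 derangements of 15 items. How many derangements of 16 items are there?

!16 = (16-1)·(!15 + !14) = 15·(481066515734 + 32071101049) = 15·513137616783 = 7697064251745.

7697064251745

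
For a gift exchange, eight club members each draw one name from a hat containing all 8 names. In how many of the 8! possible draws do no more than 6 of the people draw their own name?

40319

Sum C(8,i)·!(8-i) for i = 0..6:
  i=0: C(8,0)·!8 = 1·14833 = 14833
  i=1: C(8,1)·!7 = 8·1854 = 14832
  i=2: C(8,2)·!6 = 28·265 = 7420
  i=3: C(8,3)·!5 = 56·44 = 2464
  i=4: C(8,4)·!4 = 70·9 = 630
  i=5: C(8,5)·!3 = 56·2 = 112
  i=6: C(8,6)·!2 = 28·1 = 28
Total = 40319.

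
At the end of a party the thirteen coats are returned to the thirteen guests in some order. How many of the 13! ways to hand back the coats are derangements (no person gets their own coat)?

!13 is the nearest integer to 13!/e.
13! = 6227020800, and 6227020800/e ≈ 2290792932.07, so !13 = 2290792932.

2290792932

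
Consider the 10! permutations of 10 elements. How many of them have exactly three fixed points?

Pick the 3 fixed positions: C(10,3) = 120 ways.
The remaining 7 must be deranged: !7 = 1854.
Total: 120 × 1854 = 222480.

222480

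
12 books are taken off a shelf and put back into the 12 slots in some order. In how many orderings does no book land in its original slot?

176214841

!12 = 12! · Σ_{k=0}^{12} (-1)^k/k!
= 12! - 12!/1! + 12!/2! - 12!/3! + 12!/4! - 12!/5! + 12!/6! - 12!/7! + 12!/8! - 12!/9! + 12!/10! - 12!/11! + 12!/12!
= 479001600 - 479001600 + 239500800 - 79833600 + 19958400 - 3991680 + 665280 - 95040 + 11880 - 1320 + 132 - 12 + 1
= 176214841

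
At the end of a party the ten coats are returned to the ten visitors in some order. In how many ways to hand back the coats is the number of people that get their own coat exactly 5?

11088

Choose which 5 of the 10 are fixed: C(10,5) = 252.
The remaining 5 must be deranged: !5 = 44.
Total: 252 × 44 = 11088.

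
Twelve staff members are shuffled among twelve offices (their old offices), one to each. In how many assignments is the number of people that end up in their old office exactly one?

176214840

Choose which one of the 12 is fixed: C(12,1) = 12.
The other 11 form a derangement: !11 = 14684570.
Total: 12 × 14684570 = 176214840.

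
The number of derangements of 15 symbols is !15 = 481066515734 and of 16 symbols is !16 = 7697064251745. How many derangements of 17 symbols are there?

130850092279664

!17 = (17-1)·(!16 + !15) = 16·(7697064251745 + 481066515734) = 16·8178130767479 = 130850092279664.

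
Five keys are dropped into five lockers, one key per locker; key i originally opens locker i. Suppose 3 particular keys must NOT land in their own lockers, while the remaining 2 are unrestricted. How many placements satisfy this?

64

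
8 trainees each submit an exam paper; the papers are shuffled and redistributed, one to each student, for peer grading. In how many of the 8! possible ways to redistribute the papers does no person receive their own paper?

14833

!8 is the nearest integer to 8!/e.
8! = 40320, and 40320/e ≈ 14832.90, so !8 = 14833.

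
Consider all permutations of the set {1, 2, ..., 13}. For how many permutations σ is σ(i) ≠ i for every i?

By inclusion-exclusion, !13 = Σ (-1)^k · 13!/k! for k=0..13
= 13! - 13!/1! + 13!/2! - 13!/3! + 13!/4! - 13!/5! + 13!/6! - 13!/7! + 13!/8! - 13!/9! + 13!/10! - 13!/11! + 13!/12! - 13!/13!
= 6227020800 - 6227020800 + 3113510400 - 1037836800 + 259459200 - 51891840 + 8648640 - 1235520 + 154440 - 17160 + 1716 - 156 + 13 - 1
= 2290792932

2290792932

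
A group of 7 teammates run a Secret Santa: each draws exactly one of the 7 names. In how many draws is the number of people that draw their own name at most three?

# with exactly i fixed is C(7,i)·!(7-i); sum over i=0..3:
  i=0: C(7,0)·!7 = 1·1854 = 1854
  i=1: C(7,1)·!6 = 7·265 = 1855
  i=2: C(7,2)·!5 = 21·44 = 924
  i=3: C(7,3)·!4 = 35·9 = 315
Total = 4948.

4948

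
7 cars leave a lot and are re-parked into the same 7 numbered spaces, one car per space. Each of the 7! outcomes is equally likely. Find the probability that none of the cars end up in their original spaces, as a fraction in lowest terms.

103/280

Favorable outcomes: !7 = 1854.
Total outcomes: 7! = 5040.
Probability = 1854/5040 = 103/280.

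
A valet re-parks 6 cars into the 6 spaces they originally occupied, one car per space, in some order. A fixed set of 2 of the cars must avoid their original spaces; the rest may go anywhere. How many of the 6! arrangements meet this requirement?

504

Inclusion-exclusion on the 2 forbidden self-matches:
Σ_{j=0}^{2} (-1)^j C(2,j)(6-j)!
= C(2,0)·6! - C(2,1)·5! + C(2,2)·4!
= 720 - 240 + 24
= 504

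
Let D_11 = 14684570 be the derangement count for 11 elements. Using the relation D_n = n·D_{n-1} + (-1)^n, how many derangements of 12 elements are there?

176214841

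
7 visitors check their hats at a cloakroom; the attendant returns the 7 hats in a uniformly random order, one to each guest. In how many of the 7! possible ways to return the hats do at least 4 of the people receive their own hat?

Sum C(7,i)·!(7-i) for i = 4..7:
  i=4: C(7,4)·!3 = 35·2 = 70
  i=5: C(7,5)·!2 = 21·1 = 21
  i=6: C(7,6)·!1 = 7·0 = 0
  i=7: C(7,7)·!0 = 1·1 = 1
Total = 92.

92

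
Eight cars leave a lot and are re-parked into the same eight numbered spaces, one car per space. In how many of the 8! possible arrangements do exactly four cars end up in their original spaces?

Choose which 4 of the 8 are fixed: C(8,4) = 70.
The remaining 4 must be deranged: !4 = 9.
Total: 70 × 9 = 630.

630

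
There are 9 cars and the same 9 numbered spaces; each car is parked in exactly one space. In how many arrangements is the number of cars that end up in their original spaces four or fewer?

361541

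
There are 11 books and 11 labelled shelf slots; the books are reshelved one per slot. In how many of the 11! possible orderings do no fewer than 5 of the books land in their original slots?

146114

# with exactly i fixed is C(11,i)·!(11-i); sum over i=5..11:
  i=5: C(11,5)·!6 = 462·265 = 122430
  i=6: C(11,6)·!5 = 462·44 = 20328
  i=7: C(11,7)·!4 = 330·9 = 2970
  i=8: C(11,8)·!3 = 165·2 = 330
  i=9: C(11,9)·!2 = 55·1 = 55
  i=10: C(11,10)·!1 = 11·0 = 0
  i=11: C(11,11)·!0 = 1·1 = 1
Total = 146114.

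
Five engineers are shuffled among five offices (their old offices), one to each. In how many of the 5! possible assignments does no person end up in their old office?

44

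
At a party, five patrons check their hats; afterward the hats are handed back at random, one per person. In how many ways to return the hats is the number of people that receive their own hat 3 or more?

# with exactly i fixed is C(5,i)·!(5-i); sum over i=3..5:
  i=3: C(5,3)·!2 = 10·1 = 10
  i=4: C(5,4)·!1 = 5·0 = 0
  i=5: C(5,5)·!0 = 1·1 = 1
Total = 11.

11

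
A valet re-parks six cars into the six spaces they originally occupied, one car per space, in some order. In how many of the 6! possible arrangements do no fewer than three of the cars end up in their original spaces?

# with exactly i fixed is C(6,i)·!(6-i); sum over i=3..6:
  i=3: C(6,3)·!3 = 20·2 = 40
  i=4: C(6,4)·!2 = 15·1 = 15
  i=5: C(6,5)·!1 = 6·0 = 0
  i=6: C(6,6)·!0 = 1·1 = 1
Total = 56.

56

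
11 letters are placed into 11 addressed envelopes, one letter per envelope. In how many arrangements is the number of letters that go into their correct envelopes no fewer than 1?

Sum C(11,i)·!(11-i) for i = 1..11:
  i=1: C(11,1)·!10 = 11·1334961 = 14684571
  i=2: C(11,2)·!9 = 55·133496 = 7342280
  i=3: C(11,3)·!8 = 165·14833 = 2447445
  i=4: C(11,4)·!7 = 330·1854 = 611820
  i=5: C(11,5)·!6 = 462·265 = 122430
  i=6: C(11,6)·!5 = 462·44 = 20328
  i=7: C(11,7)·!4 = 330·9 = 2970
  i=8: C(11,8)·!3 = 165·2 = 330
  i=9: C(11,9)·!2 = 55·1 = 55
  i=10: C(11,10)·!1 = 11·0 = 0
  i=11: C(11,11)·!0 = 1·1 = 1
Total = 25232230.

25232230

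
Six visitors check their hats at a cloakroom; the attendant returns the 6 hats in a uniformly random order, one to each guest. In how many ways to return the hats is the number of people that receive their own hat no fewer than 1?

455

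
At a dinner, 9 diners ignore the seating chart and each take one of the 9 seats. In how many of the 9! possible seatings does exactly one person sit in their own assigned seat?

133497

Pick the single fixed position: C(9,1) = 9 ways.
The other 8 form a derangement: !8 = 14833.
Total: 9 × 14833 = 133497.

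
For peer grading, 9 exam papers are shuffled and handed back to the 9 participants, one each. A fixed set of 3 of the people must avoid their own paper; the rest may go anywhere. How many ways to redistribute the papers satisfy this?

Let A_j be the event that the j-th constrained one is fixed. By inclusion-exclusion over the 3 events:
Σ_{j=0}^{3} (-1)^j C(3,j)(9-j)!
= C(3,0)·9! - C(3,1)·8! + C(3,2)·7! - C(3,3)·6!
= 362880 - 120960 + 15120 - 720
= 256320

256320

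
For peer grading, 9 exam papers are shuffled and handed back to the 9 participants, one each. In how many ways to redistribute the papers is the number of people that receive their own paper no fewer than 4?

6883

Sum C(9,i)·!(9-i) for i = 4..9:
  i=4: C(9,4)·!5 = 126·44 = 5544
  i=5: C(9,5)·!4 = 126·9 = 1134
  i=6: C(9,6)·!3 = 84·2 = 168
  i=7: C(9,7)·!2 = 36·1 = 36
  i=8: C(9,8)·!1 = 9·0 = 0
  i=9: C(9,9)·!0 = 1·1 = 1
Total = 6883.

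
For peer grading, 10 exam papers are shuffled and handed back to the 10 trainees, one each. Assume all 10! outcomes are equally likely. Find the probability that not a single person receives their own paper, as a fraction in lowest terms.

16481/44800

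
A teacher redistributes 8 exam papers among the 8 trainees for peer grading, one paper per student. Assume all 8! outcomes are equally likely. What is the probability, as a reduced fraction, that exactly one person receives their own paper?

Favorable outcomes: C(8,1)·!7 = 8·1854 = 14832.
Total outcomes: 8! = 40320.
Probability = 14832/40320 = 103/280.

103/280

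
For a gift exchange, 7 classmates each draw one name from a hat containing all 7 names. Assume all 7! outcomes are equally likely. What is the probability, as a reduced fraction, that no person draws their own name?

103/280

Favorable outcomes: !7 = 1854.
Total outcomes: 7! = 5040.
Probability = 1854/5040 = 103/280.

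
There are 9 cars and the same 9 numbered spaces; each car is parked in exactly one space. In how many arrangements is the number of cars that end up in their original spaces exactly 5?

1134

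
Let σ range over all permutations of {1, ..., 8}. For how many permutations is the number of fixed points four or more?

771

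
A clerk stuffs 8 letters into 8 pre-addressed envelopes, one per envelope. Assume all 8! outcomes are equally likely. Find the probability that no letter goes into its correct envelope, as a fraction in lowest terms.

2119/5760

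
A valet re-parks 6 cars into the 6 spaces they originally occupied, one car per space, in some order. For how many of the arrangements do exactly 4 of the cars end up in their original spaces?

Choose which 4 of the 6 are fixed: C(6,4) = 15.
The remaining 2 must be deranged: !2 = 1.
Total: 15 × 1 = 15.

15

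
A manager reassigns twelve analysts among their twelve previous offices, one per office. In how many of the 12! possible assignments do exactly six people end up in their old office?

Choose which 6 of the 12 are fixed: C(12,6) = 924.
The remaining 6 must be deranged: !6 = 265.
Total: 924 × 265 = 244860.

244860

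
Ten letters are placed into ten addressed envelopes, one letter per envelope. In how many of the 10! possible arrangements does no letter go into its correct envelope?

By inclusion-exclusion, !10 = Σ (-1)^k · 10!/k! for k=0..10
= 10! - 10!/1! + 10!/2! - 10!/3! + 10!/4! - 10!/5! + 10!/6! - 10!/7! + 10!/8! - 10!/9! + 10!/10!
= 3628800 - 3628800 + 1814400 - 604800 + 151200 - 30240 + 5040 - 720 + 90 - 10 + 1
= 1334961

1334961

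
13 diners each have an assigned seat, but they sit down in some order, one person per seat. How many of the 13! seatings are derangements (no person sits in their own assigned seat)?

2290792932

!13 = 13! · Σ_{k=0}^{13} (-1)^k/k!
= 13! - 13!/1! + 13!/2! - 13!/3! + 13!/4! - 13!/5! + 13!/6! - 13!/7! + 13!/8! - 13!/9! + 13!/10! - 13!/11! + 13!/12! - 13!/13!
= 6227020800 - 6227020800 + 3113510400 - 1037836800 + 259459200 - 51891840 + 8648640 - 1235520 + 154440 - 17160 + 1716 - 156 + 13 - 1
= 2290792932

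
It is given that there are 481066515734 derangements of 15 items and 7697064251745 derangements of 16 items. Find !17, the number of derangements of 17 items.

!17 = (17-1)·(!16 + !15) = 16·(7697064251745 + 481066515734) = 16·8178130767479 = 130850092279664.

130850092279664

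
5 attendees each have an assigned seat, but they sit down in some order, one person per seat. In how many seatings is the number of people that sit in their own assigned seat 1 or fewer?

Sum C(5,i)·!(5-i) for i = 0..1:
  i=0: C(5,0)·!5 = 1·44 = 44
  i=1: C(5,1)·!4 = 5·9 = 45
Total = 89.

89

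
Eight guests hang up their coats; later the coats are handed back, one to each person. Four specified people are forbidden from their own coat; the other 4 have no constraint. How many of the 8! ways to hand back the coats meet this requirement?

Inclusion-exclusion on the 4 forbidden self-matches:
Σ_{j=0}^{4} (-1)^j C(4,j)(8-j)!
= C(4,0)·8! - C(4,1)·7! + C(4,2)·6! - C(4,3)·5! + C(4,4)·4!
= 40320 - 20160 + 4320 - 480 + 24
= 24024

24024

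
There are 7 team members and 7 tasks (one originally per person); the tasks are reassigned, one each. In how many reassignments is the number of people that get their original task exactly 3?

315

Choose which 3 of the 7 are fixed: C(7,3) = 35.
The remaining 4 must be deranged: !4 = 9.
Total: 35 × 9 = 315.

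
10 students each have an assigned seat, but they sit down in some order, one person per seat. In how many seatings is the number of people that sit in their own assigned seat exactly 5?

Choose which 5 of the 10 are fixed: C(10,5) = 252.
The other 5 form a derangement: !5 = 44.
Total: 252 × 44 = 11088.

11088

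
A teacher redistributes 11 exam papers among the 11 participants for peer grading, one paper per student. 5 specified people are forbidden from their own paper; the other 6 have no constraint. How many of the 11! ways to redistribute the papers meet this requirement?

25022880

Inclusion-exclusion on the 5 forbidden self-matches:
Σ_{j=0}^{5} (-1)^j C(5,j)(11-j)!
= C(5,0)·11! - C(5,1)·10! + C(5,2)·9! - C(5,3)·8! + C(5,4)·7! - C(5,5)·6!
= 39916800 - 18144000 + 3628800 - 403200 + 25200 - 720
= 25022880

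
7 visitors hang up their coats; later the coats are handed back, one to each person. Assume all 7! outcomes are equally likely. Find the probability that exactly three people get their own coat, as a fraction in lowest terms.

Favorable outcomes: C(7,3)·!4 = 35·9 = 315.
Total outcomes: 7! = 5040.
Probability = 315/5040 = 1/16.

1/16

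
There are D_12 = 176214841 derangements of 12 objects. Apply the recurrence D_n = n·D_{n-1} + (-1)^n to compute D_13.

D_13 = 13·176214841 - 1 = 2290792932.

2290792932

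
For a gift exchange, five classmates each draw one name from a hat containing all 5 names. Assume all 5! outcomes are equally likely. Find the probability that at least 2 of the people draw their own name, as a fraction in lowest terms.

31/120

Favorable outcomes: Σ_{i≥2} C(5,i)·!(5-i) = 10·2 + 10·1 + 5·0 + 1·1 = 31.
Total outcomes: 5! = 120.
Probability = 31/120 = 31/120.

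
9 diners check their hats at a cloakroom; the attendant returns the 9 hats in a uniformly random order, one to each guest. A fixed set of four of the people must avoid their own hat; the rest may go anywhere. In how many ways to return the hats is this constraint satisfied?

229080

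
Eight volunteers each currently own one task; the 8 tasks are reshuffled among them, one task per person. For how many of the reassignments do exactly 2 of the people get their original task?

7420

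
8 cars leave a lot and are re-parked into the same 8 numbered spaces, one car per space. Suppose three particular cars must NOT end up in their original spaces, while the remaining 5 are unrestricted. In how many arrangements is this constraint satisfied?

27240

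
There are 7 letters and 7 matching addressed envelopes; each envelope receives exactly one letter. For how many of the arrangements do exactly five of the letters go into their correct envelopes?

21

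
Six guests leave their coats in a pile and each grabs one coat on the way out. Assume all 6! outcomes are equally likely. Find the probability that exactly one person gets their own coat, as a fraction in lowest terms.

11/30

Favorable outcomes: C(6,1)·!5 = 6·44 = 264.
Total outcomes: 6! = 720.
Probability = 264/720 = 11/30.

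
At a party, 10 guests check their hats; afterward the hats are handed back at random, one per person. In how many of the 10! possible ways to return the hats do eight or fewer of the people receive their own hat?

# with exactly i fixed is C(10,i)·!(10-i); sum over i=0..8:
  i=0: C(10,0)·!10 = 1·1334961 = 1334961
  i=1: C(10,1)·!9 = 10·133496 = 1334960
  i=2: C(10,2)·!8 = 45·14833 = 667485
  i=3: C(10,3)·!7 = 120·1854 = 222480
  i=4: C(10,4)·!6 = 210·265 = 55650
  i=5: C(10,5)·!5 = 252·44 = 11088
  i=6: C(10,6)·!4 = 210·9 = 1890
  i=7: C(10,7)·!3 = 120·2 = 240
  i=8: C(10,8)·!2 = 45·1 = 45
Total = 3628799.

3628799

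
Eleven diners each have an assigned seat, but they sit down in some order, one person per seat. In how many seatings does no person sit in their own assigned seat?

The number of derangements of 11 is !11 = Σ_{k=0}^{11} (-1)^k·11!/k!
= 11! - 11!/1! + 11!/2! - 11!/3! + 11!/4! - 11!/5! + 11!/6! - 11!/7! + 11!/8! - 11!/9! + 11!/10! - 11!/11!
= 39916800 - 39916800 + 19958400 - 6652800 + 1663200 - 332640 + 55440 - 7920 + 990 - 110 + 11 - 1
= 14684570

14684570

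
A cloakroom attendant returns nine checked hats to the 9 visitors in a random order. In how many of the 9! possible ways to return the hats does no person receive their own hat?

133496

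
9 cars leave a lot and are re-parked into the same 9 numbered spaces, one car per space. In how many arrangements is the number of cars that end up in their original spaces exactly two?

66744

Choose which 2 of the 9 are fixed: C(9,2) = 36.
The other 7 form a derangement: !7 = 1854.
Total: 36 × 1854 = 66744.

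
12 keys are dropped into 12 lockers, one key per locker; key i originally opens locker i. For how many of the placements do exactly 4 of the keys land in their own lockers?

Choose which 4 of the 12 are fixed: C(12,4) = 495.
The other 8 form a derangement: !8 = 14833.
Total: 495 × 14833 = 7342335.

7342335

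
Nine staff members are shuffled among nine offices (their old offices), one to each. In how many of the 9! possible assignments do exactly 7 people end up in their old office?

Pick the 7 fixed positions: C(9,7) = 36 ways.
The other 2 form a derangement: !2 = 1.
Total: 36 × 1 = 36.

36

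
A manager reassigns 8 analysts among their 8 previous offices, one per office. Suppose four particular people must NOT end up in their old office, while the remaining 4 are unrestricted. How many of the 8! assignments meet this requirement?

Let A_j be the event that the j-th constrained one is fixed. By inclusion-exclusion over the 4 events:
Σ_{j=0}^{4} (-1)^j C(4,j)(8-j)!
= C(4,0)·8! - C(4,1)·7! + C(4,2)·6! - C(4,3)·5! + C(4,4)·4!
= 40320 - 20160 + 4320 - 480 + 24
= 24024

24024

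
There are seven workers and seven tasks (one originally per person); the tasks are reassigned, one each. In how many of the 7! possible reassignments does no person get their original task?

The subfactorial !7 = [7!/e] (nearest integer).
7! = 5040, and 5040/e ≈ 1854.11, so !7 = 1854.

1854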